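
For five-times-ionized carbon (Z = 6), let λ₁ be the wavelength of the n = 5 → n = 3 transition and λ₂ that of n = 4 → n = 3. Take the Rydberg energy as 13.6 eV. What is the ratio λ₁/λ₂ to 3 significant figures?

0.684

λ ∝ 1/ΔE ∝ 1/(1/n_f² − 1/n_i²), and the Z² and hc factors cancel in the ratio.
λ₁/λ₂ = (1/3² − 1/4²)/(1/3² − 1/5²) = 0.04861/0.07111 = 0.684.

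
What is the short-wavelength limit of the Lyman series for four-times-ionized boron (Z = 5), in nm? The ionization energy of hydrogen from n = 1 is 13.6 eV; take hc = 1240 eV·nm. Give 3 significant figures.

3.65 nm

The Lyman series has lower level n_f = 1; the series limit corresponds to n_i → ∞.
ΔE_max = 13.6 × 25 / 1² = 340.0 eV.
λ_min = 1240 / 340.0 = 3.65 nm.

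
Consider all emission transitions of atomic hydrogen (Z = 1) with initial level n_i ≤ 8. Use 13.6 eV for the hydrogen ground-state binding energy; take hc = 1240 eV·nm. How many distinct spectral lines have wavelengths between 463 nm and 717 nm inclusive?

2

Enumerate all n_i → n_f pairs with 1 ≤ n_f < n_i ≤ 8 and compute λ = 1240 / [13.6·1·(1/n_f² − 1/n_i²)].
Lines falling in [463, 717] nm: 4→2 (486.3 nm), 3→2 (656.5 nm).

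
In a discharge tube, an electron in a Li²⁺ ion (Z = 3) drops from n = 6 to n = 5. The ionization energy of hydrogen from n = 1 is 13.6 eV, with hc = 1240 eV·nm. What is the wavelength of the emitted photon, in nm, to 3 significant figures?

For Z = 3 the level energies scale as Z², so the effective Rydberg energy is 13.6 × 9 = 122.4 eV.
ΔE = 122.4 × (1/5² − 1/6²) = 122.4 × 0.01222 = 1.496 eV.
λ = hc/ΔE = 1240 / 1.496 = 829 nm.

829 nm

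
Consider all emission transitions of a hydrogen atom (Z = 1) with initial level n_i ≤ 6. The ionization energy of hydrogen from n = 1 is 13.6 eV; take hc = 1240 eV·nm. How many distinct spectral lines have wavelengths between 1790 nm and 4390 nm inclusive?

3

Enumerate all n_i → n_f pairs with 1 ≤ n_f < n_i ≤ 6 and compute λ = 1240 / [13.6·1·(1/n_f² − 1/n_i²)].
Lines falling in [1790, 4390] nm: 4→3 (1876 nm), 6→4 (2626 nm), 5→4 (4052 nm).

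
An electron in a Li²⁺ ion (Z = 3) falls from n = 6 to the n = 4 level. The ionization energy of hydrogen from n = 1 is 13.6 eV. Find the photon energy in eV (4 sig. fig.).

4.250 eV

The Bohr energies scale as Z², so for Z = 3: E_n = −122.4/n² eV.
E_6 = −122.4/36 = −3.400 eV and E_4 = −122.4/16 = −7.650 eV.
The photon energy is |E_6 − E_4| = 4.250 eV.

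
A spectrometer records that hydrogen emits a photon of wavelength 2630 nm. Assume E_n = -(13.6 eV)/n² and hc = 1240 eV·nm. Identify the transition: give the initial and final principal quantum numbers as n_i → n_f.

n_i = 6, n_f = 4

The photon energy is ΔE = hc/λ = 1240 / 2630 = 0.4715 eV.
With Z = 1, ΔE = 13.60 × (1/n_f² − 1/n_i²), so 1/n_f² − 1/n_i² = 0.03467.
Trying n_f = 4 gives 1/n_i² = 0.02783, i.e. n_i ≈ 6; this pair matches.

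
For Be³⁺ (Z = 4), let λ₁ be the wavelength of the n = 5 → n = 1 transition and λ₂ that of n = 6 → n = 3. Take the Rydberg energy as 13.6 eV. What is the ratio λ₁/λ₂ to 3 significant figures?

λ ∝ 1/ΔE ∝ 1/(1/n_f² − 1/n_i²), and the Z² and hc factors cancel in the ratio.
λ₁/λ₂ = (1/3² − 1/6²)/(1/1² − 1/5²) = 0.08333/0.9600 = 0.0868.

0.0868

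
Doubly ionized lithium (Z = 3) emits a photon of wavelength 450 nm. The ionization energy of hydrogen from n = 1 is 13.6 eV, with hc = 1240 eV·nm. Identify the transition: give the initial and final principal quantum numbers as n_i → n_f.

The photon energy is ΔE = hc/λ = 1240 / 450 = 2.756 eV.
With Z = 3, ΔE = 122.4 × (1/n_f² − 1/n_i²), so 1/n_f² − 1/n_i² = 0.02251.
Trying n_f = 4 gives 1/n_i² = 0.03999, i.e. n_i ≈ 5; this pair matches.

n_i = 5, n_f = 4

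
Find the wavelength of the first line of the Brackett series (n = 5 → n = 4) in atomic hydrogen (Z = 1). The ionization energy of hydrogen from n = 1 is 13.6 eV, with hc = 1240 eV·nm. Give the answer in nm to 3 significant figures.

The Brackett series terminates on n_f = 4; the first line has n_i = 4+1 = 5.
ΔE = 13.60 × (1/4² − 1/5²) = 0.3060 eV.
λ = 1240 / 0.3060 = 4050 nm.

4050 nm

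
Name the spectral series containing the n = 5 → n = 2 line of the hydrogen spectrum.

The series is set by the lower level: n_f = 2 is the Balmer series.

Balmer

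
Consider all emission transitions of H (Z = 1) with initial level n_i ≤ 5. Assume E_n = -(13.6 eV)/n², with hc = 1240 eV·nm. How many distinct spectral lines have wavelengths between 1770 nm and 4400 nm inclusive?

2

Enumerate all n_i → n_f pairs with 1 ≤ n_f < n_i ≤ 5 and compute λ = 1240 / [13.6·1·(1/n_f² − 1/n_i²)].
Lines falling in [1770, 4400] nm: 4→3 (1876 nm), 5→4 (4052 nm).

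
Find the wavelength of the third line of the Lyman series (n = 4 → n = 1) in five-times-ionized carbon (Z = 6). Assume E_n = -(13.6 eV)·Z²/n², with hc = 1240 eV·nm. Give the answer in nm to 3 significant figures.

The Lyman series terminates on n_f = 1; the third line has n_i = 1+3 = 4.
ΔE = 489.6 × (1/1² − 1/4²) = 459.0 eV.
λ = 1240 / 459.0 = 2.70 nm.

2.70 nm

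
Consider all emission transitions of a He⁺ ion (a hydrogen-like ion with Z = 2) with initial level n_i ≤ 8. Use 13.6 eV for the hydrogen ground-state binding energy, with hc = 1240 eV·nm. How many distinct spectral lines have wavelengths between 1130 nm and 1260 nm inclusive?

Enumerate all n_i → n_f pairs with 1 ≤ n_f < n_i ≤ 8 and compute λ = 1240 / [13.6·4·(1/n_f² − 1/n_i²)].
Lines falling in [1130, 1260] nm: 7→5 (1163 nm).

1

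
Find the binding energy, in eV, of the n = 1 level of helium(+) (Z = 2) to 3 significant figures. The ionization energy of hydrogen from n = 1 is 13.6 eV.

54.4 eV

E_n = −13.6 Z²/n² = −54.40/n² eV for Z = 2.
E_1 = −54.40/1 = −54.4 eV, so ionization (to E = 0) requires 54.4 eV.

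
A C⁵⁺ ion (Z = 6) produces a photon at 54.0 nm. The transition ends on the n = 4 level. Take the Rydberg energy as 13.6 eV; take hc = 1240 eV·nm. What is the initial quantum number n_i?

The photon energy is ΔE = hc/λ = 1240 / 54.0 = 22.96 eV.
With Z = 6, ΔE = 489.6 × (1/n_f² − 1/n_i²), so 1/n_f² − 1/n_i² = 0.04690.
With n_f = 4: 1/n_i² = 1/16 − 0.04690 = 0.01560, so n_i ≈ 8.01.

n_i = 8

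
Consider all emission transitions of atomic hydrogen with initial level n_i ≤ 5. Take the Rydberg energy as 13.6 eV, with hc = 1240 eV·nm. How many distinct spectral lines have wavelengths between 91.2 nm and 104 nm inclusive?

Enumerate all n_i → n_f pairs with 1 ≤ n_f < n_i ≤ 5 and compute λ = 1240 / [13.6·1·(1/n_f² − 1/n_i²)].
Lines falling in [91.2, 104] nm: 5→1 (94.98 nm), 4→1 (97.25 nm), 3→1 (102.6 nm).

3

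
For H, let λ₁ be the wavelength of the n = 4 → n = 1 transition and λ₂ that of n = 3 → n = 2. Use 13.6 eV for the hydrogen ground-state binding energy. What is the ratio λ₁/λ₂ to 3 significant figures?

0.148

λ ∝ 1/ΔE ∝ 1/(1/n_f² − 1/n_i²), and the Z² and hc factors cancel in the ratio.
λ₁/λ₂ = (1/2² − 1/3²)/(1/1² − 1/4²) = 0.1389/0.9375 = 0.148.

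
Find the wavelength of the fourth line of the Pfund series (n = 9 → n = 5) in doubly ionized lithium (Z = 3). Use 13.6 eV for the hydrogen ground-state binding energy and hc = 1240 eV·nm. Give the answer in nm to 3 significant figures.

The Pfund series terminates on n_f = 5; the fourth line has n_i = 5+4 = 9.
ΔE = 122.4 × (1/5² − 1/9²) = 3.385 eV.
λ = 1240 / 3.385 = 366 nm.

366 nm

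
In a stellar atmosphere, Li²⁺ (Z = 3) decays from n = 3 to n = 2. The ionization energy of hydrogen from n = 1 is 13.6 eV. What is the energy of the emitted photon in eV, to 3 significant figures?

The Bohr energies scale as Z², so for Z = 3: E_n = −122.4/n² eV.
E_3 = −122.4/9 = −13.60 eV and E_2 = −122.4/4 = −30.60 eV.
The photon energy is |E_3 − E_2| = 17.0 eV.

17.0 eV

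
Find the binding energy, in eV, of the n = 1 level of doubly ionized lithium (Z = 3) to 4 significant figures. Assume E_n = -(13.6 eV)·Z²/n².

E_n = −13.6 Z²/n² = −122.4/n² eV for Z = 3.
E_1 = −122.4/1 = −122.4 eV, so ionization (to E = 0) requires 122.4 eV.

122.4 eV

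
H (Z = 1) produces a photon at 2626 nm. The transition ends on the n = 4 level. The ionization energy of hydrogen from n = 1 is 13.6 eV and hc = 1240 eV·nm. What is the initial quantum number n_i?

n_i = 6

The photon energy is ΔE = hc/λ = 1240 / 2626 = 0.4722 eV.
With Z = 1, ΔE = 13.60 × (1/n_f² − 1/n_i²), so 1/n_f² − 1/n_i² = 0.03472.
With n_f = 4: 1/n_i² = 1/16 − 0.03472 = 0.02778, so n_i ≈ 6.00.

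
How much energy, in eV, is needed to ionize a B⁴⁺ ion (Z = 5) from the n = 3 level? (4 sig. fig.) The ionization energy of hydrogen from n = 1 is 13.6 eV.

37.78 eV

E_n = −13.6 Z²/n² = −340.0/n² eV for Z = 5.
E_3 = −340.0/9 = −37.78 eV, so ionization (to E = 0) requires 37.78 eV.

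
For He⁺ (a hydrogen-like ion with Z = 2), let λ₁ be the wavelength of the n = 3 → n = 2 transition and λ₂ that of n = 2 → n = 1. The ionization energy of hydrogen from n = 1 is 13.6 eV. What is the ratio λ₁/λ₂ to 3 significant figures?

5.40

λ ∝ 1/ΔE ∝ 1/(1/n_f² − 1/n_i²), and the Z² and hc factors cancel in the ratio.
λ₁/λ₂ = (1/1² − 1/2²)/(1/2² − 1/3²) = 0.7500/0.1389 = 5.40.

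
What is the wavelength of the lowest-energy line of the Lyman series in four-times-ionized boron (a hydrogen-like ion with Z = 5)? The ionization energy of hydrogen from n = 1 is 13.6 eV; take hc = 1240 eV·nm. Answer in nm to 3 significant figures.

4.86 nm

The Lyman series terminates on n_f = 1; the first line has n_i = 1+1 = 2.
ΔE = 340.0 × (1/1² − 1/2²) = 255.0 eV.
λ = 1240 / 255.0 = 4.86 nm.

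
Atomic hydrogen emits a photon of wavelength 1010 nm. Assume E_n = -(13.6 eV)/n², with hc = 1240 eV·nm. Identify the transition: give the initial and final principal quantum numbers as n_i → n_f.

The photon energy is ΔE = hc/λ = 1240 / 1010 = 1.228 eV.
With Z = 1, ΔE = 13.60 × (1/n_f² − 1/n_i²), so 1/n_f² − 1/n_i² = 0.09027.
Trying n_f = 3 gives 1/n_i² = 0.02084, i.e. n_i ≈ 7; this pair matches.

n_i = 7, n_f = 3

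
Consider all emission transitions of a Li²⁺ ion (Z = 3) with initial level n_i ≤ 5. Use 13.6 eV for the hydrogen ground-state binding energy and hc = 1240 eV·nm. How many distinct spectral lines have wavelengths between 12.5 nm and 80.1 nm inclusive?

Enumerate all n_i → n_f pairs with 1 ≤ n_f < n_i ≤ 5 and compute λ = 1240 / [13.6·9·(1/n_f² − 1/n_i²)].
Lines falling in [12.5, 80.1] nm: 2→1 (13.51 nm), 5→2 (48.24 nm), 4→2 (54.03 nm), 3→2 (72.94 nm).

4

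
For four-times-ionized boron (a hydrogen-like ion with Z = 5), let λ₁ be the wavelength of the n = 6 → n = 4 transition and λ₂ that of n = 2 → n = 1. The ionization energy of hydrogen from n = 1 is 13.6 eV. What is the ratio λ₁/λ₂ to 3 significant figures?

21.6

λ ∝ 1/ΔE ∝ 1/(1/n_f² − 1/n_i²), and the Z² and hc factors cancel in the ratio.
λ₁/λ₂ = (1/1² − 1/2²)/(1/4² − 1/6²) = 0.7500/0.03472 = 21.6.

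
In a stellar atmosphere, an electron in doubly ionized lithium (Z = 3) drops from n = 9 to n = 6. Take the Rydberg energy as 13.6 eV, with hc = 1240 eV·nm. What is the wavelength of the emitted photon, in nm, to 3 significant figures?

For Z = 3 the level energies scale as Z², so the effective Rydberg energy is 13.6 × 9 = 122.4 eV.
ΔE = 122.4 × (1/6² − 1/9²) = 122.4 × 0.01543 = 1.889 eV.
λ = hc/ΔE = 1240 / 1.889 = 656 nm.

656 nm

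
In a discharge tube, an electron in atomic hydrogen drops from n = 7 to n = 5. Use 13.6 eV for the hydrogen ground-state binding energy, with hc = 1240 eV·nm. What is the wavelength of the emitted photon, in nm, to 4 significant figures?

4654 nm

ΔE = 13.60 × (1/5² − 1/7²) = 13.60 × 0.01959 = 0.2664 eV.
λ = hc/ΔE = 1240 / 0.2664 = 4654 nm.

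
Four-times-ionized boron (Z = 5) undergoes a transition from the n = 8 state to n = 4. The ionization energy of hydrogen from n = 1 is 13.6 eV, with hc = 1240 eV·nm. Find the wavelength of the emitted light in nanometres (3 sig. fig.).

77.8 nm

For Z = 5 the level energies scale as Z², so the effective Rydberg energy is 13.6 × 25 = 340.0 eV.
ΔE = 340.0 × (1/4² − 1/8²) = 340.0 × 0.04688 = 15.94 eV.
λ = hc/ΔE = 1240 / 15.94 = 77.8 nm.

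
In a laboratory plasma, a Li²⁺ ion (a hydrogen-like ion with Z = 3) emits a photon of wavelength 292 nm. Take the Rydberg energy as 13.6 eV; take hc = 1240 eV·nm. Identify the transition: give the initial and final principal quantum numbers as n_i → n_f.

n_i = 6, n_f = 4

The photon energy is ΔE = hc/λ = 1240 / 292 = 4.247 eV.
With Z = 3, ΔE = 122.4 × (1/n_f² − 1/n_i²), so 1/n_f² − 1/n_i² = 0.03469.
Trying n_f = 4 gives 1/n_i² = 0.02781, i.e. n_i ≈ 6; this pair matches.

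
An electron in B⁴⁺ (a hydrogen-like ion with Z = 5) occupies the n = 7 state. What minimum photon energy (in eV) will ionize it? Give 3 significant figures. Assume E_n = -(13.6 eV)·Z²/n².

E_n = −13.6 Z²/n² = −340.0/n² eV for Z = 5.
E_7 = −340.0/49 = −6.94 eV, so ionization (to E = 0) requires 6.94 eV.

6.94 eV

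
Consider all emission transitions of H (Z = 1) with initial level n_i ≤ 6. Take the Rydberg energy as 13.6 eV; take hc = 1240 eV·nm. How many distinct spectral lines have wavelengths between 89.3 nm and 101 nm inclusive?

Enumerate all n_i → n_f pairs with 1 ≤ n_f < n_i ≤ 6 and compute λ = 1240 / [13.6·1·(1/n_f² − 1/n_i²)].
Lines falling in [89.3, 101] nm: 6→1 (93.78 nm), 5→1 (94.98 nm), 4→1 (97.25 nm).

3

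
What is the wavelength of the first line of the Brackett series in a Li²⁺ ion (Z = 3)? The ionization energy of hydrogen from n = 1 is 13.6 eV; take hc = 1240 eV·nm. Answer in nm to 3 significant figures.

450 nm

The Brackett series terminates on n_f = 4; the first line has n_i = 4+1 = 5.
ΔE = 122.4 × (1/4² − 1/5²) = 2.754 eV.
λ = 1240 / 2.754 = 450 nm.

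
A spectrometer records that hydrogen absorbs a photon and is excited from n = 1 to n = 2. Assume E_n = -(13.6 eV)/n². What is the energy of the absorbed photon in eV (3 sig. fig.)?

10.2 eV

E_2 = −13.60/4 = −3.400 eV and E_1 = −13.60/1 = −13.60 eV.
The photon energy is |E_2 − E_1| = 10.2 eV.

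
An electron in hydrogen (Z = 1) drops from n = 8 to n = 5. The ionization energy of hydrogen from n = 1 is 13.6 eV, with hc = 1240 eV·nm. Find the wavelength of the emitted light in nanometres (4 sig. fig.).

ΔE = 13.60 × (1/5² − 1/8²) = 13.60 × 0.02438 = 0.3315 eV.
λ = hc/ΔE = 1240 / 0.3315 = 3741 nm.
This line belongs to the Pfund series.

3741 nm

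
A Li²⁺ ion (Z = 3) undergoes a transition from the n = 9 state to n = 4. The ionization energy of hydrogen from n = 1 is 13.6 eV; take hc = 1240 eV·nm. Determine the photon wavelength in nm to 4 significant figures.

202.0 nm

For Z = 3 the level energies scale as Z², so the effective Rydberg energy is 13.6 × 9 = 122.4 eV.
ΔE = 122.4 × (1/4² − 1/9²) = 122.4 × 0.05015 = 6.139 eV.
λ = hc/ΔE = 1240 / 6.139 = 202.0 nm.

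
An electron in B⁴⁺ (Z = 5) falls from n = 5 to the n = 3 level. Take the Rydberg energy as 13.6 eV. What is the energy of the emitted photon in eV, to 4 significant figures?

24.18 eV

The Bohr energies scale as Z², so for Z = 5: E_n = −340.0/n² eV.
E_5 = −340.0/25 = −13.60 eV and E_3 = −340.0/9 = −37.78 eV.
The photon energy is |E_5 − E_3| = 24.18 eV.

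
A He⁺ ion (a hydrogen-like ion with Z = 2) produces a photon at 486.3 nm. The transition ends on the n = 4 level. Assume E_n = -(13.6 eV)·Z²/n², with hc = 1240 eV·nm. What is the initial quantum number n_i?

n_i = 8

The photon energy is ΔE = hc/λ = 1240 / 486.3 = 2.550 eV.
With Z = 2, ΔE = 54.40 × (1/n_f² − 1/n_i²), so 1/n_f² − 1/n_i² = 0.04687.
With n_f = 4: 1/n_i² = 1/16 − 0.04687 = 0.01563, so n_i ≈ 8.00.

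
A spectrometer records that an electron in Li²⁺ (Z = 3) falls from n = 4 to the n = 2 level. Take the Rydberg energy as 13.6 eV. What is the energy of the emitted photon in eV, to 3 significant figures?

23.0 eV

The Bohr energies scale as Z², so for Z = 3: E_n = −122.4/n² eV.
E_4 = −122.4/16 = −7.650 eV and E_2 = −122.4/4 = −30.60 eV.
The photon energy is |E_4 − E_2| = 23.0 eV.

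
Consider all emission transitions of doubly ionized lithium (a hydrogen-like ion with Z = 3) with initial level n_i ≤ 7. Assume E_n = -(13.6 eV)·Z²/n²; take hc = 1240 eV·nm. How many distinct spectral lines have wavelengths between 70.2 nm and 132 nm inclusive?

Enumerate all n_i → n_f pairs with 1 ≤ n_f < n_i ≤ 7 and compute λ = 1240 / [13.6·9·(1/n_f² − 1/n_i²)].
Lines falling in [70.2, 132] nm: 3→2 (72.94 nm), 7→3 (111.7 nm), 6→3 (121.6 nm).

3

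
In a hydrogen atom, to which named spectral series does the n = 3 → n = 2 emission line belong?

The series is set by the lower level: n_f = 2 is the Balmer series.

Balmer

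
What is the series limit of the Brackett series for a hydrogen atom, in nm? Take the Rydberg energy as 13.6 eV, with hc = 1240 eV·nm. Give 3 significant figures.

1460 nm

The Brackett series has lower level n_f = 4; the series limit corresponds to n_i → ∞.
ΔE_max = 13.6 × 1 / 4² = 0.8500 eV.
λ_min = 1240 / 0.8500 = 1460 nm.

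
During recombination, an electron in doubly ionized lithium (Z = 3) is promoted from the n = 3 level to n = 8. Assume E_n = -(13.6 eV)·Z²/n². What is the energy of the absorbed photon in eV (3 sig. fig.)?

The Bohr energies scale as Z², so for Z = 3: E_n = −122.4/n² eV.
E_8 = −122.4/64 = −1.913 eV and E_3 = −122.4/9 = −13.60 eV.
The photon energy is |E_8 − E_3| = 11.7 eV.

11.7 eV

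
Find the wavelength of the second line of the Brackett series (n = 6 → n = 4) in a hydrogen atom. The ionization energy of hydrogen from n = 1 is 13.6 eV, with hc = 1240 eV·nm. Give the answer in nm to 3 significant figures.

The Brackett series terminates on n_f = 4; the second line has n_i = 4+2 = 6.
ΔE = 13.60 × (1/4² − 1/6²) = 0.4722 eV.
λ = 1240 / 0.4722 = 2630 nm.

2630 nm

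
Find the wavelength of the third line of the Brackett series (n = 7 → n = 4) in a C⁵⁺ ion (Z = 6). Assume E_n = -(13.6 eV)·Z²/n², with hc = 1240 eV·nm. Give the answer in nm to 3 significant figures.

The Brackett series terminates on n_f = 4; the third line has n_i = 4+3 = 7.
ΔE = 489.6 × (1/4² − 1/7²) = 20.61 eV.
λ = 1240 / 20.61 = 60.2 nm.

60.2 nm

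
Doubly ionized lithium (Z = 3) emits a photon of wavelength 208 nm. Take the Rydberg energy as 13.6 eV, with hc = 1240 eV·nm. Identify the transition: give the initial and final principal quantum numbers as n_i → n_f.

n_i = 4, n_f = 3

The photon energy is ΔE = hc/λ = 1240 / 208 = 5.962 eV.
With Z = 3, ΔE = 122.4 × (1/n_f² − 1/n_i²), so 1/n_f² − 1/n_i² = 0.04871.
Trying n_f = 3 gives 1/n_i² = 0.06241, i.e. n_i ≈ 4; this pair matches.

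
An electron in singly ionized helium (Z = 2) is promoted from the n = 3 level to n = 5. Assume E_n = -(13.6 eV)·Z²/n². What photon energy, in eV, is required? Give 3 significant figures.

The Bohr energies scale as Z², so for Z = 2: E_n = −54.40/n² eV.
E_5 = −54.40/25 = −2.176 eV and E_3 = −54.40/9 = −6.044 eV.
The photon energy is |E_5 − E_3| = 3.87 eV.

3.87 eV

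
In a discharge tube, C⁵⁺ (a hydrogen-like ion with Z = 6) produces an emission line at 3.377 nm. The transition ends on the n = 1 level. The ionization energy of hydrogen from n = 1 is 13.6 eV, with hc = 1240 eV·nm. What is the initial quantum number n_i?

n_i = 2

The photon energy is ΔE = hc/λ = 1240 / 3.377 = 367.2 eV.
With Z = 6, ΔE = 489.6 × (1/n_f² − 1/n_i²), so 1/n_f² − 1/n_i² = 0.7500.
With n_f = 1: 1/n_i² = 1/1 − 0.7500 = 0.2500, so n_i ≈ 2.00.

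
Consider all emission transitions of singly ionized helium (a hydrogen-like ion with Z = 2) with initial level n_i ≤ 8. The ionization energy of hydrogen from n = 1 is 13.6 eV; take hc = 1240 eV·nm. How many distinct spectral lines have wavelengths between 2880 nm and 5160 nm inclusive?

Enumerate all n_i → n_f pairs with 1 ≤ n_f < n_i ≤ 8 and compute λ = 1240 / [13.6·4·(1/n_f² − 1/n_i²)].
Lines falling in [2880, 5160] nm: 7→6 (3093 nm), 8→7 (4765 nm).

2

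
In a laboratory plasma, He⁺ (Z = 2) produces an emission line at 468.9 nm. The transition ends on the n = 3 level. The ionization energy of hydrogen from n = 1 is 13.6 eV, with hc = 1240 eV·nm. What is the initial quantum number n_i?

The photon energy is ΔE = hc/λ = 1240 / 468.9 = 2.644 eV.
With Z = 2, ΔE = 54.40 × (1/n_f² − 1/n_i²), so 1/n_f² − 1/n_i² = 0.04861.
With n_f = 3: 1/n_i² = 1/9 − 0.04861 = 0.06250, so n_i ≈ 4.00.

n_i = 4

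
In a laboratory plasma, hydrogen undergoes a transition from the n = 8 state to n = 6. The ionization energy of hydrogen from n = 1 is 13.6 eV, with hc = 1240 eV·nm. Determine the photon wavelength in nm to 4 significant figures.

7503 nm

ΔE = 13.60 × (1/6² − 1/8²) = 13.60 × 0.01215 = 0.1653 eV.
λ = hc/ΔE = 1240 / 0.1653 = 7503 nm.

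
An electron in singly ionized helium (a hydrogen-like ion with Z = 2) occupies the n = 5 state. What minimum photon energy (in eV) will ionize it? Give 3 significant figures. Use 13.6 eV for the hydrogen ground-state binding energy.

2.18 eV

E_n = −13.6 Z²/n² = −54.40/n² eV for Z = 2.
E_5 = −54.40/25 = −2.18 eV, so ionization (to E = 0) requires 2.18 eV.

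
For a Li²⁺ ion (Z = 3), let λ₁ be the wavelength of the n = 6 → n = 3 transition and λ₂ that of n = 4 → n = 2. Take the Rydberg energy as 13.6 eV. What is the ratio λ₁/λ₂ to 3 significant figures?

λ ∝ 1/ΔE ∝ 1/(1/n_f² − 1/n_i²), and the Z² and hc factors cancel in the ratio.
λ₁/λ₂ = (1/2² − 1/4²)/(1/3² − 1/6²) = 0.1875/0.08333 = 2.25.

2.25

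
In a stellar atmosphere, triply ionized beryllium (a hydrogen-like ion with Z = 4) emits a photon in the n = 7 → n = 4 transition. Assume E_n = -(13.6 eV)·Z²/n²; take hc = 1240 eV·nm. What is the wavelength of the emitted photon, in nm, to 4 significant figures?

135.4 nm

For Z = 4 the level energies scale as Z², so the effective Rydberg energy is 13.6 × 16 = 217.6 eV.
ΔE = 217.6 × (1/4² − 1/7²) = 217.6 × 0.04209 = 9.159 eV.
λ = hc/ΔE = 1240 / 9.159 = 135.4 nm.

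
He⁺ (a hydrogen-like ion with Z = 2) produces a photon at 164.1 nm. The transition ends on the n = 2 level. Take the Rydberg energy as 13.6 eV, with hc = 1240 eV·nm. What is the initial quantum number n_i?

n_i = 3

The photon energy is ΔE = hc/λ = 1240 / 164.1 = 7.556 eV.
With Z = 2, ΔE = 54.40 × (1/n_f² − 1/n_i²), so 1/n_f² − 1/n_i² = 0.1389.
With n_f = 2: 1/n_i² = 1/4 − 0.1389 = 0.1111, so n_i ≈ 3.00.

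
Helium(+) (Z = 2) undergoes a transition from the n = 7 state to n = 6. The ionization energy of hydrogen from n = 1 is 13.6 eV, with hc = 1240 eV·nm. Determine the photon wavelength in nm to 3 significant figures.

3090 nm

For Z = 2 the level energies scale as Z², so the effective Rydberg energy is 13.6 × 4 = 54.40 eV.
ΔE = 54.40 × (1/6² − 1/7²) = 54.40 × 0.007370 = 0.4009 eV.
λ = hc/ΔE = 1240 / 0.4009 = 3090 nm.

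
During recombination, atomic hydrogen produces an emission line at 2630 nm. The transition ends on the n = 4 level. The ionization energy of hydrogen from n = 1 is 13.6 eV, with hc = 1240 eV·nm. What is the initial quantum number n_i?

The photon energy is ΔE = hc/λ = 1240 / 2630 = 0.4715 eV.
With Z = 1, ΔE = 13.60 × (1/n_f² − 1/n_i²), so 1/n_f² − 1/n_i² = 0.03467.
With n_f = 4: 1/n_i² = 1/16 − 0.03467 = 0.02783, so n_i ≈ 5.99.

n_i = 6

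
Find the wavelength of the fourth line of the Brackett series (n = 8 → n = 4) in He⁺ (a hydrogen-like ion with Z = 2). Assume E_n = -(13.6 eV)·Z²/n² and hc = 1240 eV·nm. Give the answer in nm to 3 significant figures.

The Brackett series terminates on n_f = 4; the fourth line has n_i = 4+4 = 8.
ΔE = 54.40 × (1/4² − 1/8²) = 2.550 eV.
λ = 1240 / 2.550 = 486 nm.

486 nm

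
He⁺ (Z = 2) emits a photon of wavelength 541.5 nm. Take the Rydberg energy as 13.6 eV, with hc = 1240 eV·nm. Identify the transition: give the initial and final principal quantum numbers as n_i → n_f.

n_i = 7, n_f = 4

The photon energy is ΔE = hc/λ = 1240 / 541.5 = 2.290 eV.
With Z = 2, ΔE = 54.40 × (1/n_f² − 1/n_i²), so 1/n_f² − 1/n_i² = 0.04209.
Trying n_f = 4 gives 1/n_i² = 0.02041, i.e. n_i ≈ 7; this pair matches.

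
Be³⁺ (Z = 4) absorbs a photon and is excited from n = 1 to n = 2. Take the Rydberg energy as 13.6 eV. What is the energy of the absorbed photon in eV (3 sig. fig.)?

163 eV

The Bohr energies scale as Z², so for Z = 4: E_n = −217.6/n² eV.
E_2 = −217.6/4 = −54.40 eV and E_1 = −217.6/1 = −217.6 eV.
The photon energy is |E_2 − E_1| = 163 eV.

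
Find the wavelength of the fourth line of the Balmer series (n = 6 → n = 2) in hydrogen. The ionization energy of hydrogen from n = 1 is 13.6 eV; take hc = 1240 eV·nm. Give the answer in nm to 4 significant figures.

410.3 nm

The Balmer series terminates on n_f = 2; the fourth line has n_i = 2+4 = 6.
ΔE = 13.60 × (1/2² − 1/6²) = 3.022 eV.
λ = 1240 / 3.022 = 410.3 nm.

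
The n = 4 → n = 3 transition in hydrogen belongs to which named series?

Paschen

The series is set by the lower level: n_f = 3 is the Paschen series.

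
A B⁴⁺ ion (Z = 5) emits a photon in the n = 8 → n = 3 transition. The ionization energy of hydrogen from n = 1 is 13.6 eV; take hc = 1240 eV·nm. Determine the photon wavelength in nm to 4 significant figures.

For Z = 5 the level energies scale as Z², so the effective Rydberg energy is 13.6 × 25 = 340.0 eV.
ΔE = 340.0 × (1/3² − 1/8²) = 340.0 × 0.09549 = 32.47 eV.
λ = hc/ΔE = 1240 / 32.47 = 38.19 nm.

38.19 nm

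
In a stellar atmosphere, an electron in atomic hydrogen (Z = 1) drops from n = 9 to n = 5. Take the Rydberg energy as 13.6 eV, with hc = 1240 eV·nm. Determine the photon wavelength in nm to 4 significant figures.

3297 nm

ΔE = 13.60 × (1/5² − 1/9²) = 13.60 × 0.02765 = 0.3761 eV.
λ = hc/ΔE = 1240 / 0.3761 = 3297 nm.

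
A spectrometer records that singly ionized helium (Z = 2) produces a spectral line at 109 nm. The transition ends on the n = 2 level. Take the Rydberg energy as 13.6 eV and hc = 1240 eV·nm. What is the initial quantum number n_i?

n_i = 5

The photon energy is ΔE = hc/λ = 1240 / 109 = 11.38 eV.
With Z = 2, ΔE = 54.40 × (1/n_f² − 1/n_i²), so 1/n_f² − 1/n_i² = 0.2091.
With n_f = 2: 1/n_i² = 1/4 − 0.2091 = 0.04088, so n_i ≈ 4.95.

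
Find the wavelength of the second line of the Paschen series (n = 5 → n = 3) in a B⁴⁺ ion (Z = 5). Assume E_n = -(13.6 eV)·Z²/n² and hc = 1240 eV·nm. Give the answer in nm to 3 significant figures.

51.3 nm

The Paschen series terminates on n_f = 3; the second line has n_i = 3+2 = 5.
ΔE = 340.0 × (1/3² − 1/5²) = 24.18 eV.
λ = 1240 / 24.18 = 51.3 nm.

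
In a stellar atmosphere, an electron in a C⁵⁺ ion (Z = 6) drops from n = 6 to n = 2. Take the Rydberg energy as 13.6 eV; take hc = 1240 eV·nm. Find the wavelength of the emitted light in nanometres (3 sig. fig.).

11.4 nm

For Z = 6 the level energies scale as Z², so the effective Rydberg energy is 13.6 × 36 = 489.6 eV.
ΔE = 489.6 × (1/2² − 1/6²) = 489.6 × 0.2222 = 108.8 eV.
λ = hc/ΔE = 1240 / 108.8 = 11.4 nm.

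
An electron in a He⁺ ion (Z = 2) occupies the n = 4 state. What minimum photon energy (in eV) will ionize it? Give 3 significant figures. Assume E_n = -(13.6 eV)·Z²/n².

3.40 eV

E_n = −13.6 Z²/n² = −54.40/n² eV for Z = 2.
E_4 = −54.40/16 = −3.40 eV, so ionization (to E = 0) requires 3.40 eV.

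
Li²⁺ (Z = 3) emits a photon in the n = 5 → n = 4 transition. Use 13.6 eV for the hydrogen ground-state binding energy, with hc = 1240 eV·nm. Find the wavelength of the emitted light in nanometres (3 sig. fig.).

450 nm

For Z = 3 the level energies scale as Z², so the effective Rydberg energy is 13.6 × 9 = 122.4 eV.
ΔE = 122.4 × (1/4² − 1/5²) = 122.4 × 0.02250 = 2.754 eV.
λ = hc/ΔE = 1240 / 2.754 = 450 nm.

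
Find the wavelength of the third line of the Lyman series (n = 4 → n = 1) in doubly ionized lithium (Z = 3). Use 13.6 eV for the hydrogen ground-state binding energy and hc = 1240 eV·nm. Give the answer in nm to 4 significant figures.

10.81 nm

The Lyman series terminates on n_f = 1; the third line has n_i = 1+3 = 4.
ΔE = 122.4 × (1/1² − 1/4²) = 114.8 eV.
λ = 1240 / 114.8 = 10.81 nm.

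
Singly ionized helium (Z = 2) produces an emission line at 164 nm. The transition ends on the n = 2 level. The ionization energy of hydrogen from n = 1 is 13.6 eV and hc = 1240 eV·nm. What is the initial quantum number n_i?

n_i = 3

The photon energy is ΔE = hc/λ = 1240 / 164 = 7.561 eV.
With Z = 2, ΔE = 54.40 × (1/n_f² − 1/n_i²), so 1/n_f² − 1/n_i² = 0.1390.
With n_f = 2: 1/n_i² = 1/4 − 0.1390 = 0.1110, so n_i ≈ 3.00.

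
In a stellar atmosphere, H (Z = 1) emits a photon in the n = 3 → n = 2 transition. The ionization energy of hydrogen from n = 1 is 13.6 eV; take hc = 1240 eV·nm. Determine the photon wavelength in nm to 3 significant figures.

ΔE = 13.60 × (1/2² − 1/3²) = 13.60 × 0.1389 = 1.889 eV.
λ = hc/ΔE = 1240 / 1.889 = 656 nm.
This line belongs to the Balmer series.

656 nm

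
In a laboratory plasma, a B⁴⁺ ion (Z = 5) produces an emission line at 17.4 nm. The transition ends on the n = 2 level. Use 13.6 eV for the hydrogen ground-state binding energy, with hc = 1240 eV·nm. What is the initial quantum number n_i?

The photon energy is ΔE = hc/λ = 1240 / 17.4 = 71.26 eV.
With Z = 5, ΔE = 340.0 × (1/n_f² − 1/n_i²), so 1/n_f² − 1/n_i² = 0.2096.
With n_f = 2: 1/n_i² = 1/4 − 0.2096 = 0.04040, so n_i ≈ 4.98.

n_i = 5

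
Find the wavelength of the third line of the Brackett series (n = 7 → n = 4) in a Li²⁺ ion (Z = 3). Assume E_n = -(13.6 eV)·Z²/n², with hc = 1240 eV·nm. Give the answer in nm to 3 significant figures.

The Brackett series terminates on n_f = 4; the third line has n_i = 4+3 = 7.
ΔE = 122.4 × (1/4² − 1/7²) = 5.152 eV.
λ = 1240 / 5.152 = 241 nm.

241 nm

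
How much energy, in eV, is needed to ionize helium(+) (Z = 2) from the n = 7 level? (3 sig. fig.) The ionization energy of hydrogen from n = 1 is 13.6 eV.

1.11 eV

E_n = −13.6 Z²/n² = −54.40/n² eV for Z = 2.
E_7 = −54.40/49 = −1.11 eV, so ionization (to E = 0) requires 1.11 eV.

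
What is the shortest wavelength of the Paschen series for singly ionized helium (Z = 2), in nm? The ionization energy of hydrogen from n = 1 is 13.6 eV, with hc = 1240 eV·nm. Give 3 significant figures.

The Paschen series has lower level n_f = 3; the series limit corresponds to n_i → ∞.
ΔE_max = 13.6 × 4 / 3² = 6.044 eV.
λ_min = 1240 / 6.044 = 205 nm.

205 nm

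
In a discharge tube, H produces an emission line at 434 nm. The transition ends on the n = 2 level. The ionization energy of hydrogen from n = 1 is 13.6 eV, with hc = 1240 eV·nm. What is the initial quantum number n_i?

n_i = 5

The photon energy is ΔE = hc/λ = 1240 / 434 = 2.857 eV.
With Z = 1, ΔE = 13.60 × (1/n_f² − 1/n_i²), so 1/n_f² − 1/n_i² = 0.2101.
With n_f = 2: 1/n_i² = 1/4 − 0.2101 = 0.03992, so n_i ≈ 5.01.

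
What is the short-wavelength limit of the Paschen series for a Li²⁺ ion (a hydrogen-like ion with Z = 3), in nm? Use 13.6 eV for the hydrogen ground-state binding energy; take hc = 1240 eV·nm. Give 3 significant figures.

91.2 nm

The Paschen series has lower level n_f = 3; the series limit corresponds to n_i → ∞.
ΔE_max = 13.6 × 9 / 3² = 13.60 eV.
λ_min = 1240 / 13.60 = 91.2 nm.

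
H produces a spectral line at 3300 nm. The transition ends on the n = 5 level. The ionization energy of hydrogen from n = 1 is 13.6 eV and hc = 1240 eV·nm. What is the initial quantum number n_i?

n_i = 9

The photon energy is ΔE = hc/λ = 1240 / 3300 = 0.3758 eV.
With Z = 1, ΔE = 13.60 × (1/n_f² − 1/n_i²), so 1/n_f² − 1/n_i² = 0.02763.
With n_f = 5: 1/n_i² = 1/25 − 0.02763 = 0.01237, so n_i ≈ 8.99.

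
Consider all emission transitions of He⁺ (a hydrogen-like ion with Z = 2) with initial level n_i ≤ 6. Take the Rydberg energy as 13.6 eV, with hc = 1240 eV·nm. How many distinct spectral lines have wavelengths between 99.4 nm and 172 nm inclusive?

4

Enumerate all n_i → n_f pairs with 1 ≤ n_f < n_i ≤ 6 and compute λ = 1240 / [13.6·4·(1/n_f² − 1/n_i²)].
Lines falling in [99.4, 172] nm: 6→2 (102.6 nm), 5→2 (108.5 nm), 4→2 (121.6 nm), 3→2 (164.1 nm).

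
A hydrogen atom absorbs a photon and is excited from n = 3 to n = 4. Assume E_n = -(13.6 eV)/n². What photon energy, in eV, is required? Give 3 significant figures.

0.661 eV

E_4 = −13.60/16 = −0.8500 eV and E_3 = −13.60/9 = −1.511 eV.
The photon energy is |E_4 − E_3| = 0.661 eV.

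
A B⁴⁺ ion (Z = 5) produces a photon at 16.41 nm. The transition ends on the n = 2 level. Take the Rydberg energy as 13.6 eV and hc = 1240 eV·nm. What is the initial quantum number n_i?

The photon energy is ΔE = hc/λ = 1240 / 16.41 = 75.56 eV.
With Z = 5, ΔE = 340.0 × (1/n_f² − 1/n_i²), so 1/n_f² − 1/n_i² = 0.2222.
With n_f = 2: 1/n_i² = 1/4 − 0.2222 = 0.02775, so n_i ≈ 6.00.

n_i = 6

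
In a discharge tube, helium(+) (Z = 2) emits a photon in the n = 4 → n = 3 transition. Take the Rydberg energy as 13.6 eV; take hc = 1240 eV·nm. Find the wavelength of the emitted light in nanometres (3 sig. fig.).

For Z = 2 the level energies scale as Z², so the effective Rydberg energy is 13.6 × 4 = 54.40 eV.
ΔE = 54.40 × (1/3² − 1/4²) = 54.40 × 0.04861 = 2.644 eV.
λ = hc/ΔE = 1240 / 2.644 = 469 nm.

469 nm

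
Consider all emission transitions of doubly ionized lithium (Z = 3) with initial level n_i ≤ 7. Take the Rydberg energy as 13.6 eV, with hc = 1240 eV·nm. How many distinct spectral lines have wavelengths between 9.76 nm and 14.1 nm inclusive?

Enumerate all n_i → n_f pairs with 1 ≤ n_f < n_i ≤ 7 and compute λ = 1240 / [13.6·9·(1/n_f² − 1/n_i²)].
Lines falling in [9.76, 14.1] nm: 7→1 (10.34 nm), 6→1 (10.42 nm), 5→1 (10.55 nm), 4→1 (10.81 nm), 3→1 (11.40 nm), 2→1 (13.51 nm).

6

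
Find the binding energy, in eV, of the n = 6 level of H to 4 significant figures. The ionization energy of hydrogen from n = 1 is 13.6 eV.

0.3778 eV

E_6 = −13.60/36 = −0.3778 eV, so ionization (to E = 0) requires 0.3778 eV.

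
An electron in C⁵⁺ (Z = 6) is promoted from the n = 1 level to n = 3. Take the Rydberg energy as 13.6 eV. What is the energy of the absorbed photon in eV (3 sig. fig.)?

435 eV

The Bohr energies scale as Z², so for Z = 6: E_n = −489.6/n² eV.
E_3 = −489.6/9 = −54.40 eV and E_1 = −489.6/1 = −489.6 eV.
The photon energy is |E_3 − E_1| = 435 eV.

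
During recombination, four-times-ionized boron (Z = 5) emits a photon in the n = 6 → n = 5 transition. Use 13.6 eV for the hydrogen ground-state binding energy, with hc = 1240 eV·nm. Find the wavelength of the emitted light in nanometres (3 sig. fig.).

For Z = 5 the level energies scale as Z², so the effective Rydberg energy is 13.6 × 25 = 340.0 eV.
ΔE = 340.0 × (1/5² − 1/6²) = 340.0 × 0.01222 = 4.156 eV.
λ = hc/ΔE = 1240 / 4.156 = 298 nm.

298 nm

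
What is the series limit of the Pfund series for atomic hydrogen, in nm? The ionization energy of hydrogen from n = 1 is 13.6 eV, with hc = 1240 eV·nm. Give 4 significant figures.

2279 nm

The Pfund series has lower level n_f = 5; the series limit corresponds to n_i → ∞.
ΔE_max = 13.6 × 1 / 5² = 0.5440 eV.
λ_min = 1240 / 0.5440 = 2279 nm.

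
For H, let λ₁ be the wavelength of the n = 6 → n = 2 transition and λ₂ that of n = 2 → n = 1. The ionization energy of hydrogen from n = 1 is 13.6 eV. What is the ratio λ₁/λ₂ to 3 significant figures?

3.38

λ ∝ 1/ΔE ∝ 1/(1/n_f² − 1/n_i²), and the Z² and hc factors cancel in the ratio.
λ₁/λ₂ = (1/1² − 1/2²)/(1/2² − 1/6²) = 0.7500/0.2222 = 3.38.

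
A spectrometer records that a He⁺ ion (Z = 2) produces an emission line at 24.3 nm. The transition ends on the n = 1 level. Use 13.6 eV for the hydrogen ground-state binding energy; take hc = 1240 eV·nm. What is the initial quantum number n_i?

n_i = 4

The photon energy is ΔE = hc/λ = 1240 / 24.3 = 51.03 eV.
With Z = 2, ΔE = 54.40 × (1/n_f² − 1/n_i²), so 1/n_f² − 1/n_i² = 0.9380.
With n_f = 1: 1/n_i² = 1/1 − 0.9380 = 0.06197, so n_i ≈ 4.02.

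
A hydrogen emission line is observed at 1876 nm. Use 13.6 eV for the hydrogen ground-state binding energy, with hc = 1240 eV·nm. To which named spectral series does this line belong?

Paschen

ΔE = 1240/1876 = 0.6610 eV.
This matches 13.6 × (1/3² − 1/4²), so n_f = 3: the Paschen series.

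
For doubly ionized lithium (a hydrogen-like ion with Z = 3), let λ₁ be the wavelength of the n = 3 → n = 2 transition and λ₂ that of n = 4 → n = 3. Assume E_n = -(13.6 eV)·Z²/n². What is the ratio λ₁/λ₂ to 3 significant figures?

λ ∝ 1/ΔE ∝ 1/(1/n_f² − 1/n_i²), and the Z² and hc factors cancel in the ratio.
λ₁/λ₂ = (1/3² − 1/4²)/(1/2² − 1/3²) = 0.04861/0.1389 = 0.350.

0.350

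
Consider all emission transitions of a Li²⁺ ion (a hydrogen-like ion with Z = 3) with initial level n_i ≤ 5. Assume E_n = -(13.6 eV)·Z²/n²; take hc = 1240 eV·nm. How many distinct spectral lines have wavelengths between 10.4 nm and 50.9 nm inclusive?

5

Enumerate all n_i → n_f pairs with 1 ≤ n_f < n_i ≤ 5 and compute λ = 1240 / [13.6·9·(1/n_f² − 1/n_i²)].
Lines falling in [10.4, 50.9] nm: 5→1 (10.55 nm), 4→1 (10.81 nm), 3→1 (11.40 nm), 2→1 (13.51 nm), 5→2 (48.24 nm).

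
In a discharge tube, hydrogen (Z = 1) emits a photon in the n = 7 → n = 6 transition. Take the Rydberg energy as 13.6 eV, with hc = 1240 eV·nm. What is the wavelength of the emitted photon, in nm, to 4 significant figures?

12370 nm

ΔE = 13.60 × (1/6² − 1/7²) = 13.60 × 0.007370 = 0.1002 eV.
λ = hc/ΔE = 1240 / 0.1002 = 12370 nm.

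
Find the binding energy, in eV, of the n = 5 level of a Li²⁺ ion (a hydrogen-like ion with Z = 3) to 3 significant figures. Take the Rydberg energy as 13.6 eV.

4.90 eV

E_n = −13.6 Z²/n² = −122.4/n² eV for Z = 3.
E_5 = −122.4/25 = −4.90 eV, so ionization (to E = 0) requires 4.90 eV.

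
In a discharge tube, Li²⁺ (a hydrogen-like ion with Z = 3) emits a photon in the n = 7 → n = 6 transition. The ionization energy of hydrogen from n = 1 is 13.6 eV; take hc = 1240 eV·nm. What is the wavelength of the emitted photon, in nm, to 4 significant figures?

For Z = 3 the level energies scale as Z², so the effective Rydberg energy is 13.6 × 9 = 122.4 eV.
ΔE = 122.4 × (1/6² − 1/7²) = 122.4 × 0.007370 = 0.9020 eV.
λ = hc/ΔE = 1240 / 0.9020 = 1375 nm.

1375 nm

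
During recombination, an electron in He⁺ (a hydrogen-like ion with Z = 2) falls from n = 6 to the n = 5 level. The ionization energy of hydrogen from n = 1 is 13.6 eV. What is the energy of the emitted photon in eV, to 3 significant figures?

The Bohr energies scale as Z², so for Z = 2: E_n = −54.40/n² eV.
E_6 = −54.40/36 = −1.511 eV and E_5 = −54.40/25 = −2.176 eV.
The photon energy is |E_6 − E_5| = 0.665 eV.

0.665 eV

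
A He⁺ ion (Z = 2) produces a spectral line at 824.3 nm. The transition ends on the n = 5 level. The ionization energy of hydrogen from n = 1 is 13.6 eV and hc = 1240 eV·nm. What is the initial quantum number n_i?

n_i = 9

The photon energy is ΔE = hc/λ = 1240 / 824.3 = 1.504 eV.
With Z = 2, ΔE = 54.40 × (1/n_f² − 1/n_i²), so 1/n_f² − 1/n_i² = 0.02765.
With n_f = 5: 1/n_i² = 1/25 − 0.02765 = 0.01235, so n_i ≈ 9.00.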